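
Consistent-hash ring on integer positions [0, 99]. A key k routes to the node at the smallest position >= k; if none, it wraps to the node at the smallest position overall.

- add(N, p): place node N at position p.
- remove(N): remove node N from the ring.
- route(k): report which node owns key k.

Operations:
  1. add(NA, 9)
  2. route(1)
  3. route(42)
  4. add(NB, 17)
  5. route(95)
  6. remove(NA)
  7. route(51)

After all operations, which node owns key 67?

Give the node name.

Answer: NB

Derivation:
Op 1: add NA@9 -> ring=[9:NA]
Op 2: route key 1: smallest pos >= 1 is 9 -> NA
Op 3: route key 42: none >= 42, wrap to smallest pos 9 -> NA
Op 4: add NB@17 -> ring=[9:NA,17:NB]
Op 5: route key 95: none >= 95, wrap to smallest pos 9 -> NA
Op 6: remove NA -> ring=[17:NB]
Op 7: route key 51: none >= 51, wrap to smallest pos 17 -> NB
Final route key 67: none >= 67, wrap to smallest pos 17 -> NB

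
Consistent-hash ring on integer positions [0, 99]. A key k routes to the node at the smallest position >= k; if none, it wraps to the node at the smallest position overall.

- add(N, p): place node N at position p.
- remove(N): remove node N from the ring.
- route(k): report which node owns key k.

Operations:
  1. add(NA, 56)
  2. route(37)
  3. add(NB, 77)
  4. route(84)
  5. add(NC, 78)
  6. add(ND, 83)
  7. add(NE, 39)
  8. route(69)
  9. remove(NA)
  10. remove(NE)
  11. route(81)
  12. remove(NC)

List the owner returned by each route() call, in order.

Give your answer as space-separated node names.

Answer: NA NA NB ND

Derivation:
Op 1: add NA@56 -> ring=[56:NA]
Op 2: route key 37: smallest pos >= 37 is 56 -> NA
Op 3: add NB@77 -> ring=[56:NA,77:NB]
Op 4: route key 84: none >= 84, wrap to smallest pos 56 -> NA
Op 5: add NC@78 -> ring=[56:NA,77:NB,78:NC]
Op 6: add ND@83 -> ring=[56:NA,77:NB,78:NC,83:ND]
Op 7: add NE@39 -> ring=[39:NE,56:NA,77:NB,78:NC,83:ND]
Op 8: route key 69: smallest pos >= 69 is 77 -> NB
Op 9: remove NA -> ring=[39:NE,77:NB,78:NC,83:ND]
Op 10: remove NE -> ring=[77:NB,78:NC,83:ND]
Op 11: route key 81: smallest pos >= 81 is 83 -> ND
Op 12: remove NC -> ring=[77:NB,83:ND]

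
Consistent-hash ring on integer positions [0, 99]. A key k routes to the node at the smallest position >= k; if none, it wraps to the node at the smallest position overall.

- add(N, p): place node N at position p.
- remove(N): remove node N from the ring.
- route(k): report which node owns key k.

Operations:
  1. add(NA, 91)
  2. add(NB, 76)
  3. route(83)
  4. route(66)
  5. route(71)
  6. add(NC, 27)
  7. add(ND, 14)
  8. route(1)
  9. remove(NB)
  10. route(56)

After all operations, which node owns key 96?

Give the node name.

Op 1: add NA@91 -> ring=[91:NA]
Op 2: add NB@76 -> ring=[76:NB,91:NA]
Op 3: route key 83: smallest pos >= 83 is 91 -> NA
Op 4: route key 66: smallest pos >= 66 is 76 -> NB
Op 5: route key 71: smallest pos >= 71 is 76 -> NB
Op 6: add NC@27 -> ring=[27:NC,76:NB,91:NA]
Op 7: add ND@14 -> ring=[14:ND,27:NC,76:NB,91:NA]
Op 8: route key 1: smallest pos >= 1 is 14 -> ND
Op 9: remove NB -> ring=[14:ND,27:NC,91:NA]
Op 10: route key 56: smallest pos >= 56 is 91 -> NA
Final route key 96: none >= 96, wrap to smallest pos 14 -> ND

Answer: ND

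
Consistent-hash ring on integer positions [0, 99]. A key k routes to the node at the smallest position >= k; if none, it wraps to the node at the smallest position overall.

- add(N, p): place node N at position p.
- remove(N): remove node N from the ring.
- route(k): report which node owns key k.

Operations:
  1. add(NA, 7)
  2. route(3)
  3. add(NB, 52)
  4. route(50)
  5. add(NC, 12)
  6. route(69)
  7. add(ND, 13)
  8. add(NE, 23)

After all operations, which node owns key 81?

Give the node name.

Op 1: add NA@7 -> ring=[7:NA]
Op 2: route key 3: smallest pos >= 3 is 7 -> NA
Op 3: add NB@52 -> ring=[7:NA,52:NB]
Op 4: route key 50: smallest pos >= 50 is 52 -> NB
Op 5: add NC@12 -> ring=[7:NA,12:NC,52:NB]
Op 6: route key 69: none >= 69, wrap to smallest pos 7 -> NA
Op 7: add ND@13 -> ring=[7:NA,12:NC,13:ND,52:NB]
Op 8: add NE@23 -> ring=[7:NA,12:NC,13:ND,23:NE,52:NB]
Final route key 81: none >= 81, wrap to smallest pos 7 -> NA

Answer: NA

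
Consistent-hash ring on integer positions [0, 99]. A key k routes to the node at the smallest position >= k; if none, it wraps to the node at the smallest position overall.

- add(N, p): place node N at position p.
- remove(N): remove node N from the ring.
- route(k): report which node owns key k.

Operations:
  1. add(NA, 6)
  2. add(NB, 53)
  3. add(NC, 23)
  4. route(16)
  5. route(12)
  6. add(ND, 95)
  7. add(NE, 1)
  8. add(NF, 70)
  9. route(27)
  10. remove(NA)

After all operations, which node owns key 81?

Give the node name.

Op 1: add NA@6 -> ring=[6:NA]
Op 2: add NB@53 -> ring=[6:NA,53:NB]
Op 3: add NC@23 -> ring=[6:NA,23:NC,53:NB]
Op 4: route key 16: smallest pos >= 16 is 23 -> NC
Op 5: route key 12: smallest pos >= 12 is 23 -> NC
Op 6: add ND@95 -> ring=[6:NA,23:NC,53:NB,95:ND]
Op 7: add NE@1 -> ring=[1:NE,6:NA,23:NC,53:NB,95:ND]
Op 8: add NF@70 -> ring=[1:NE,6:NA,23:NC,53:NB,70:NF,95:ND]
Op 9: route key 27: smallest pos >= 27 is 53 -> NB
Op 10: remove NA -> ring=[1:NE,23:NC,53:NB,70:NF,95:ND]
Final route key 81: smallest pos >= 81 is 95 -> ND

Answer: ND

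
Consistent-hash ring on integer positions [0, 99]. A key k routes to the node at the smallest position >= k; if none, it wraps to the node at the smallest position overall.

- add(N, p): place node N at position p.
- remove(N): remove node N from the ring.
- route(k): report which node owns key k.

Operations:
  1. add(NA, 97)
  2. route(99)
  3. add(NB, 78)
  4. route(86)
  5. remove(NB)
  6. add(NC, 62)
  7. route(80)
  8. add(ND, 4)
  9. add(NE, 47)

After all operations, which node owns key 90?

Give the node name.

Answer: NA

Derivation:
Op 1: add NA@97 -> ring=[97:NA]
Op 2: route key 99: none >= 99, wrap to smallest pos 97 -> NA
Op 3: add NB@78 -> ring=[78:NB,97:NA]
Op 4: route key 86: smallest pos >= 86 is 97 -> NA
Op 5: remove NB -> ring=[97:NA]
Op 6: add NC@62 -> ring=[62:NC,97:NA]
Op 7: route key 80: smallest pos >= 80 is 97 -> NA
Op 8: add ND@4 -> ring=[4:ND,62:NC,97:NA]
Op 9: add NE@47 -> ring=[4:ND,47:NE,62:NC,97:NA]
Final route key 90: smallest pos >= 90 is 97 -> NA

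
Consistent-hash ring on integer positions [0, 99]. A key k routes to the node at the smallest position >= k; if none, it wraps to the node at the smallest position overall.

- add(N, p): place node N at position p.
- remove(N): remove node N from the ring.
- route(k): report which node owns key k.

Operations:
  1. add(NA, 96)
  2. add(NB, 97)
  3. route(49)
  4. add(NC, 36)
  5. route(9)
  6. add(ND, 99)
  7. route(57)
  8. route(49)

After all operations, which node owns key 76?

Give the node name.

Answer: NA

Derivation:
Op 1: add NA@96 -> ring=[96:NA]
Op 2: add NB@97 -> ring=[96:NA,97:NB]
Op 3: route key 49: smallest pos >= 49 is 96 -> NA
Op 4: add NC@36 -> ring=[36:NC,96:NA,97:NB]
Op 5: route key 9: smallest pos >= 9 is 36 -> NC
Op 6: add ND@99 -> ring=[36:NC,96:NA,97:NB,99:ND]
Op 7: route key 57: smallest pos >= 57 is 96 -> NA
Op 8: route key 49: smallest pos >= 49 is 96 -> NA
Final route key 76: smallest pos >= 76 is 96 -> NA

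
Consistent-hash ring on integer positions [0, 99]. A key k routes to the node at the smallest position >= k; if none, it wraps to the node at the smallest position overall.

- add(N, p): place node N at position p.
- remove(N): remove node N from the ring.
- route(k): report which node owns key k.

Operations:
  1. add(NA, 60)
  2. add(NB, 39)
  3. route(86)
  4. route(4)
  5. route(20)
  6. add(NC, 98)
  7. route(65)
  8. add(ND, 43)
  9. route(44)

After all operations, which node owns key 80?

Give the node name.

Op 1: add NA@60 -> ring=[60:NA]
Op 2: add NB@39 -> ring=[39:NB,60:NA]
Op 3: route key 86: none >= 86, wrap to smallest pos 39 -> NB
Op 4: route key 4: smallest pos >= 4 is 39 -> NB
Op 5: route key 20: smallest pos >= 20 is 39 -> NB
Op 6: add NC@98 -> ring=[39:NB,60:NA,98:NC]
Op 7: route key 65: smallest pos >= 65 is 98 -> NC
Op 8: add ND@43 -> ring=[39:NB,43:ND,60:NA,98:NC]
Op 9: route key 44: smallest pos >= 44 is 60 -> NA
Final route key 80: smallest pos >= 80 is 98 -> NC

Answer: NC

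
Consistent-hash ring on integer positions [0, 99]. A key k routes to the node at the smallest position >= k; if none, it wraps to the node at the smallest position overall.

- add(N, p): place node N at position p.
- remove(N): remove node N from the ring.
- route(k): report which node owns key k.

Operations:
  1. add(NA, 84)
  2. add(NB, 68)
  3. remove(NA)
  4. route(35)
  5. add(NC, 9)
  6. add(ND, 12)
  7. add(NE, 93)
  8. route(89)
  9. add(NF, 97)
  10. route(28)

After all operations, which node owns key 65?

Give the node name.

Answer: NB

Derivation:
Op 1: add NA@84 -> ring=[84:NA]
Op 2: add NB@68 -> ring=[68:NB,84:NA]
Op 3: remove NA -> ring=[68:NB]
Op 4: route key 35: smallest pos >= 35 is 68 -> NB
Op 5: add NC@9 -> ring=[9:NC,68:NB]
Op 6: add ND@12 -> ring=[9:NC,12:ND,68:NB]
Op 7: add NE@93 -> ring=[9:NC,12:ND,68:NB,93:NE]
Op 8: route key 89: smallest pos >= 89 is 93 -> NE
Op 9: add NF@97 -> ring=[9:NC,12:ND,68:NB,93:NE,97:NF]
Op 10: route key 28: smallest pos >= 28 is 68 -> NB
Final route key 65: smallest pos >= 65 is 68 -> NB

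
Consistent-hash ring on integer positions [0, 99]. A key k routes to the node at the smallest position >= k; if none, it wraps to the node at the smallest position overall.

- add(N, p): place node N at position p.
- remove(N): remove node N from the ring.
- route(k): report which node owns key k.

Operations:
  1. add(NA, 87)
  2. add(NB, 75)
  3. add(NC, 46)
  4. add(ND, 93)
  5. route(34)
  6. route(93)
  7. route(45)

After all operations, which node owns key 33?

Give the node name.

Answer: NC

Derivation:
Op 1: add NA@87 -> ring=[87:NA]
Op 2: add NB@75 -> ring=[75:NB,87:NA]
Op 3: add NC@46 -> ring=[46:NC,75:NB,87:NA]
Op 4: add ND@93 -> ring=[46:NC,75:NB,87:NA,93:ND]
Op 5: route key 34: smallest pos >= 34 is 46 -> NC
Op 6: route key 93: smallest pos >= 93 is 93 -> ND
Op 7: route key 45: smallest pos >= 45 is 46 -> NC
Final route key 33: smallest pos >= 33 is 46 -> NC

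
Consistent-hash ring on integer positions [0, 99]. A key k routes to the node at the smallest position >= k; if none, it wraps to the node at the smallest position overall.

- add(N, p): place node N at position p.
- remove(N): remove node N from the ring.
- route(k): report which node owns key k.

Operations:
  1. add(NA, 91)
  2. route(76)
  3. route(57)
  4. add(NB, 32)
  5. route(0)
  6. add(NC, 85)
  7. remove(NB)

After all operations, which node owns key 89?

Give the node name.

Answer: NA

Derivation:
Op 1: add NA@91 -> ring=[91:NA]
Op 2: route key 76: smallest pos >= 76 is 91 -> NA
Op 3: route key 57: smallest pos >= 57 is 91 -> NA
Op 4: add NB@32 -> ring=[32:NB,91:NA]
Op 5: route key 0: smallest pos >= 0 is 32 -> NB
Op 6: add NC@85 -> ring=[32:NB,85:NC,91:NA]
Op 7: remove NB -> ring=[85:NC,91:NA]
Final route key 89: smallest pos >= 89 is 91 -> NA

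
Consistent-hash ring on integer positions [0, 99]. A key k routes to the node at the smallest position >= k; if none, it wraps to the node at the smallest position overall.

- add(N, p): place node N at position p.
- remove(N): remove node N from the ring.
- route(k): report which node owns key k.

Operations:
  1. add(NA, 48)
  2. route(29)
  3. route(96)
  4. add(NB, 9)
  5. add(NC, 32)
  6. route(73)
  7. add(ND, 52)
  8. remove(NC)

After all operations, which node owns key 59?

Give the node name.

Answer: NB

Derivation:
Op 1: add NA@48 -> ring=[48:NA]
Op 2: route key 29: smallest pos >= 29 is 48 -> NA
Op 3: route key 96: none >= 96, wrap to smallest pos 48 -> NA
Op 4: add NB@9 -> ring=[9:NB,48:NA]
Op 5: add NC@32 -> ring=[9:NB,32:NC,48:NA]
Op 6: route key 73: none >= 73, wrap to smallest pos 9 -> NB
Op 7: add ND@52 -> ring=[9:NB,32:NC,48:NA,52:ND]
Op 8: remove NC -> ring=[9:NB,48:NA,52:ND]
Final route key 59: none >= 59, wrap to smallest pos 9 -> NB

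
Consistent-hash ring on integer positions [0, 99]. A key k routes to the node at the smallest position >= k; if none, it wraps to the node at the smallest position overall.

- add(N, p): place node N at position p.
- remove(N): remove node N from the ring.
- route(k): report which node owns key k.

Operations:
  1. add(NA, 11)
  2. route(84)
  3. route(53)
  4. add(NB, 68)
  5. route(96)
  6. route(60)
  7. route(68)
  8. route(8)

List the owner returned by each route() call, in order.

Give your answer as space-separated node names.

Op 1: add NA@11 -> ring=[11:NA]
Op 2: route key 84: none >= 84, wrap to smallest pos 11 -> NA
Op 3: route key 53: none >= 53, wrap to smallest pos 11 -> NA
Op 4: add NB@68 -> ring=[11:NA,68:NB]
Op 5: route key 96: none >= 96, wrap to smallest pos 11 -> NA
Op 6: route key 60: smallest pos >= 60 is 68 -> NB
Op 7: route key 68: smallest pos >= 68 is 68 -> NB
Op 8: route key 8: smallest pos >= 8 is 11 -> NA

Answer: NA NA NA NB NB NA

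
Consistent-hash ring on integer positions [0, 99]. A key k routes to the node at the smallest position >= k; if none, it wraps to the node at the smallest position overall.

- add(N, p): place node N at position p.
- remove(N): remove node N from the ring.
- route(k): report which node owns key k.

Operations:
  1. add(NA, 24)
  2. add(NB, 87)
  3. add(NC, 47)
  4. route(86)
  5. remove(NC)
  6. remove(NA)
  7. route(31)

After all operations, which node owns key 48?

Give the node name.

Answer: NB

Derivation:
Op 1: add NA@24 -> ring=[24:NA]
Op 2: add NB@87 -> ring=[24:NA,87:NB]
Op 3: add NC@47 -> ring=[24:NA,47:NC,87:NB]
Op 4: route key 86: smallest pos >= 86 is 87 -> NB
Op 5: remove NC -> ring=[24:NA,87:NB]
Op 6: remove NA -> ring=[87:NB]
Op 7: route key 31: smallest pos >= 31 is 87 -> NB
Final route key 48: smallest pos >= 48 is 87 -> NB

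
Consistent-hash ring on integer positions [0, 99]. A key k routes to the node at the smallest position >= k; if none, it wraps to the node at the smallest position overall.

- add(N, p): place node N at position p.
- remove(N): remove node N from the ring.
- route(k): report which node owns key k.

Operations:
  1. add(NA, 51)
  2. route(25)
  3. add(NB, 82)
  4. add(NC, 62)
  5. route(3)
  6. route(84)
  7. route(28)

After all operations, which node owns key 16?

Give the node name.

Op 1: add NA@51 -> ring=[51:NA]
Op 2: route key 25: smallest pos >= 25 is 51 -> NA
Op 3: add NB@82 -> ring=[51:NA,82:NB]
Op 4: add NC@62 -> ring=[51:NA,62:NC,82:NB]
Op 5: route key 3: smallest pos >= 3 is 51 -> NA
Op 6: route key 84: none >= 84, wrap to smallest pos 51 -> NA
Op 7: route key 28: smallest pos >= 28 is 51 -> NA
Final route key 16: smallest pos >= 16 is 51 -> NA

Answer: NA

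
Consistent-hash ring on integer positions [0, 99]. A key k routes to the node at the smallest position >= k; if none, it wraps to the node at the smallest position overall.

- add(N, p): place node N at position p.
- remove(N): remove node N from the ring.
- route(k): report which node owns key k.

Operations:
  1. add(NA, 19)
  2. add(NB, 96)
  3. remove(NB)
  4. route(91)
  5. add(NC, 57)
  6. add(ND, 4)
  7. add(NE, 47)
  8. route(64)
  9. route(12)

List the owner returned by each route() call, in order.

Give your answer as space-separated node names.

Answer: NA ND NA

Derivation:
Op 1: add NA@19 -> ring=[19:NA]
Op 2: add NB@96 -> ring=[19:NA,96:NB]
Op 3: remove NB -> ring=[19:NA]
Op 4: route key 91: none >= 91, wrap to smallest pos 19 -> NA
Op 5: add NC@57 -> ring=[19:NA,57:NC]
Op 6: add ND@4 -> ring=[4:ND,19:NA,57:NC]
Op 7: add NE@47 -> ring=[4:ND,19:NA,47:NE,57:NC]
Op 8: route key 64: none >= 64, wrap to smallest pos 4 -> ND
Op 9: route key 12: smallest pos >= 12 is 19 -> NA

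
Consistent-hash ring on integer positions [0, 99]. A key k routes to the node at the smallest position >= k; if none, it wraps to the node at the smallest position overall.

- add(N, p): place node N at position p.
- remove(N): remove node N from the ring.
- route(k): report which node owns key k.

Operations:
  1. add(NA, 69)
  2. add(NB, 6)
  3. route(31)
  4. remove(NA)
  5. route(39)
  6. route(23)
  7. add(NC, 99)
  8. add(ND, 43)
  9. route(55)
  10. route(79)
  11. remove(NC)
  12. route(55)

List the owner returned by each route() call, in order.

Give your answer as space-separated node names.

Answer: NA NB NB NC NC NB

Derivation:
Op 1: add NA@69 -> ring=[69:NA]
Op 2: add NB@6 -> ring=[6:NB,69:NA]
Op 3: route key 31: smallest pos >= 31 is 69 -> NA
Op 4: remove NA -> ring=[6:NB]
Op 5: route key 39: none >= 39, wrap to smallest pos 6 -> NB
Op 6: route key 23: none >= 23, wrap to smallest pos 6 -> NB
Op 7: add NC@99 -> ring=[6:NB,99:NC]
Op 8: add ND@43 -> ring=[6:NB,43:ND,99:NC]
Op 9: route key 55: smallest pos >= 55 is 99 -> NC
Op 10: route key 79: smallest pos >= 79 is 99 -> NC
Op 11: remove NC -> ring=[6:NB,43:ND]
Op 12: route key 55: none >= 55, wrap to smallest pos 6 -> NB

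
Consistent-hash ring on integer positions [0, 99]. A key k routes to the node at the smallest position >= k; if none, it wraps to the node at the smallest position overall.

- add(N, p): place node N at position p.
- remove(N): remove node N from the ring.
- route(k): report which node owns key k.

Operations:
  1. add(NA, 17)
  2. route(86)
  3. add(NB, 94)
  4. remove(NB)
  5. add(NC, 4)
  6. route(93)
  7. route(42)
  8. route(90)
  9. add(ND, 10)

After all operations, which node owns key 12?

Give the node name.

Answer: NA

Derivation:
Op 1: add NA@17 -> ring=[17:NA]
Op 2: route key 86: none >= 86, wrap to smallest pos 17 -> NA
Op 3: add NB@94 -> ring=[17:NA,94:NB]
Op 4: remove NB -> ring=[17:NA]
Op 5: add NC@4 -> ring=[4:NC,17:NA]
Op 6: route key 93: none >= 93, wrap to smallest pos 4 -> NC
Op 7: route key 42: none >= 42, wrap to smallest pos 4 -> NC
Op 8: route key 90: none >= 90, wrap to smallest pos 4 -> NC
Op 9: add ND@10 -> ring=[4:NC,10:ND,17:NA]
Final route key 12: smallest pos >= 12 is 17 -> NA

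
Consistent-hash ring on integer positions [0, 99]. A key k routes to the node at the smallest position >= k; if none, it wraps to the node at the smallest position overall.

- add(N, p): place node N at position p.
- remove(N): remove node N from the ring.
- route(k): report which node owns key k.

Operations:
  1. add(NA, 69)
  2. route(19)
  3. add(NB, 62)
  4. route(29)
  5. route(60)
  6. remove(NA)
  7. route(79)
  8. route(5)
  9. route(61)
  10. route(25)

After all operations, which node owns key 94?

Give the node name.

Answer: NB

Derivation:
Op 1: add NA@69 -> ring=[69:NA]
Op 2: route key 19: smallest pos >= 19 is 69 -> NA
Op 3: add NB@62 -> ring=[62:NB,69:NA]
Op 4: route key 29: smallest pos >= 29 is 62 -> NB
Op 5: route key 60: smallest pos >= 60 is 62 -> NB
Op 6: remove NA -> ring=[62:NB]
Op 7: route key 79: none >= 79, wrap to smallest pos 62 -> NB
Op 8: route key 5: smallest pos >= 5 is 62 -> NB
Op 9: route key 61: smallest pos >= 61 is 62 -> NB
Op 10: route key 25: smallest pos >= 25 is 62 -> NB
Final route key 94: none >= 94, wrap to smallest pos 62 -> NB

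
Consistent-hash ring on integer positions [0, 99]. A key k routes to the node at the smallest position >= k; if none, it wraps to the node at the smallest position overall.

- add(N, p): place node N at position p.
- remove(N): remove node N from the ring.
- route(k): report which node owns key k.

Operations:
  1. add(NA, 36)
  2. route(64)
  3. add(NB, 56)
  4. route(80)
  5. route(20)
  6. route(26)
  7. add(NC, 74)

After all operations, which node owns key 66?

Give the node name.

Answer: NC

Derivation:
Op 1: add NA@36 -> ring=[36:NA]
Op 2: route key 64: none >= 64, wrap to smallest pos 36 -> NA
Op 3: add NB@56 -> ring=[36:NA,56:NB]
Op 4: route key 80: none >= 80, wrap to smallest pos 36 -> NA
Op 5: route key 20: smallest pos >= 20 is 36 -> NA
Op 6: route key 26: smallest pos >= 26 is 36 -> NA
Op 7: add NC@74 -> ring=[36:NA,56:NB,74:NC]
Final route key 66: smallest pos >= 66 is 74 -> NC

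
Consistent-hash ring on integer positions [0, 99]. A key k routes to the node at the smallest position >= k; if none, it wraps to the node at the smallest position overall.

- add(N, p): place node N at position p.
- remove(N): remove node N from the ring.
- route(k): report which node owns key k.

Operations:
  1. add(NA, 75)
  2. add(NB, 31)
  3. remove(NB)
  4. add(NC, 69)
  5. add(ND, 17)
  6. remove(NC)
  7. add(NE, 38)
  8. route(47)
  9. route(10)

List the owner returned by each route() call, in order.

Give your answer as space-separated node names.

Answer: NA ND

Derivation:
Op 1: add NA@75 -> ring=[75:NA]
Op 2: add NB@31 -> ring=[31:NB,75:NA]
Op 3: remove NB -> ring=[75:NA]
Op 4: add NC@69 -> ring=[69:NC,75:NA]
Op 5: add ND@17 -> ring=[17:ND,69:NC,75:NA]
Op 6: remove NC -> ring=[17:ND,75:NA]
Op 7: add NE@38 -> ring=[17:ND,38:NE,75:NA]
Op 8: route key 47: smallest pos >= 47 is 75 -> NA
Op 9: route key 10: smallest pos >= 10 is 17 -> ND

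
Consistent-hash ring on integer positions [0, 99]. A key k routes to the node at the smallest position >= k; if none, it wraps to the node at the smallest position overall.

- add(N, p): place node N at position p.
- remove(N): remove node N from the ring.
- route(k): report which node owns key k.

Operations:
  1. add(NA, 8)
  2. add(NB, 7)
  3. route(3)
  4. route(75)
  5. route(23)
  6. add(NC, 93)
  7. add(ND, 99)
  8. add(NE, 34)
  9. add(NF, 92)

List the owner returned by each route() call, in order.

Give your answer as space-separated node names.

Answer: NB NB NB

Derivation:
Op 1: add NA@8 -> ring=[8:NA]
Op 2: add NB@7 -> ring=[7:NB,8:NA]
Op 3: route key 3: smallest pos >= 3 is 7 -> NB
Op 4: route key 75: none >= 75, wrap to smallest pos 7 -> NB
Op 5: route key 23: none >= 23, wrap to smallest pos 7 -> NB
Op 6: add NC@93 -> ring=[7:NB,8:NA,93:NC]
Op 7: add ND@99 -> ring=[7:NB,8:NA,93:NC,99:ND]
Op 8: add NE@34 -> ring=[7:NB,8:NA,34:NE,93:NC,99:ND]
Op 9: add NF@92 -> ring=[7:NB,8:NA,34:NE,92:NF,93:NC,99:ND]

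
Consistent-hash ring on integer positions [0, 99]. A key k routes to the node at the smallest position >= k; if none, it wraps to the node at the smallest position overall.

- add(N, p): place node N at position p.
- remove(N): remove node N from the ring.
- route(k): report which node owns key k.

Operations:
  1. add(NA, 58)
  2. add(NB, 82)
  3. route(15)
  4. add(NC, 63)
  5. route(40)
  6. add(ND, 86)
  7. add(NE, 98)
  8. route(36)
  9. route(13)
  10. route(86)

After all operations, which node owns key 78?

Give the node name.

Answer: NB

Derivation:
Op 1: add NA@58 -> ring=[58:NA]
Op 2: add NB@82 -> ring=[58:NA,82:NB]
Op 3: route key 15: smallest pos >= 15 is 58 -> NA
Op 4: add NC@63 -> ring=[58:NA,63:NC,82:NB]
Op 5: route key 40: smallest pos >= 40 is 58 -> NA
Op 6: add ND@86 -> ring=[58:NA,63:NC,82:NB,86:ND]
Op 7: add NE@98 -> ring=[58:NA,63:NC,82:NB,86:ND,98:NE]
Op 8: route key 36: smallest pos >= 36 is 58 -> NA
Op 9: route key 13: smallest pos >= 13 is 58 -> NA
Op 10: route key 86: smallest pos >= 86 is 86 -> ND
Final route key 78: smallest pos >= 78 is 82 -> NB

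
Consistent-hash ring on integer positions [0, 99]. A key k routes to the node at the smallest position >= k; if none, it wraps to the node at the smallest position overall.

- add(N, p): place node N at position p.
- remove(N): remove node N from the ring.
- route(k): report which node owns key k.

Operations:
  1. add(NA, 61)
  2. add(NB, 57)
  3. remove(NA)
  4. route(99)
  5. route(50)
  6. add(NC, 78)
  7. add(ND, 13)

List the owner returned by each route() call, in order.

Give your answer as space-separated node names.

Answer: NB NB

Derivation:
Op 1: add NA@61 -> ring=[61:NA]
Op 2: add NB@57 -> ring=[57:NB,61:NA]
Op 3: remove NA -> ring=[57:NB]
Op 4: route key 99: none >= 99, wrap to smallest pos 57 -> NB
Op 5: route key 50: smallest pos >= 50 is 57 -> NB
Op 6: add NC@78 -> ring=[57:NB,78:NC]
Op 7: add ND@13 -> ring=[13:ND,57:NB,78:NC]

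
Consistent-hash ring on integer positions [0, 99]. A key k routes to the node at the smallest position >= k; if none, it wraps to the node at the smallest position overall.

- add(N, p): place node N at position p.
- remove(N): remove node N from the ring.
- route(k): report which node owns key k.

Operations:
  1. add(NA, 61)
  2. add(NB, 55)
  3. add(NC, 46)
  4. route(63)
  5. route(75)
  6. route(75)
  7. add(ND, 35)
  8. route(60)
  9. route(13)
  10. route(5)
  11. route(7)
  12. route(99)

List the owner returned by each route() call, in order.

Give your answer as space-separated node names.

Op 1: add NA@61 -> ring=[61:NA]
Op 2: add NB@55 -> ring=[55:NB,61:NA]
Op 3: add NC@46 -> ring=[46:NC,55:NB,61:NA]
Op 4: route key 63: none >= 63, wrap to smallest pos 46 -> NC
Op 5: route key 75: none >= 75, wrap to smallest pos 46 -> NC
Op 6: route key 75: none >= 75, wrap to smallest pos 46 -> NC
Op 7: add ND@35 -> ring=[35:ND,46:NC,55:NB,61:NA]
Op 8: route key 60: smallest pos >= 60 is 61 -> NA
Op 9: route key 13: smallest pos >= 13 is 35 -> ND
Op 10: route key 5: smallest pos >= 5 is 35 -> ND
Op 11: route key 7: smallest pos >= 7 is 35 -> ND
Op 12: route key 99: none >= 99, wrap to smallest pos 35 -> ND

Answer: NC NC NC NA ND ND ND ND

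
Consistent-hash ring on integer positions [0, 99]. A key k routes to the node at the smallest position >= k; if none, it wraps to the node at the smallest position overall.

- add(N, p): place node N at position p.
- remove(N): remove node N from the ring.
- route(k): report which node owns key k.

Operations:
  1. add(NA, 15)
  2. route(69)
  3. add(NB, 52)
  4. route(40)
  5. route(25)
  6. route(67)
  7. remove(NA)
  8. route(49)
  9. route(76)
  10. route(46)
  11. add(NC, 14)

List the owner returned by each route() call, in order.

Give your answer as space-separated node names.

Answer: NA NB NB NA NB NB NB

Derivation:
Op 1: add NA@15 -> ring=[15:NA]
Op 2: route key 69: none >= 69, wrap to smallest pos 15 -> NA
Op 3: add NB@52 -> ring=[15:NA,52:NB]
Op 4: route key 40: smallest pos >= 40 is 52 -> NB
Op 5: route key 25: smallest pos >= 25 is 52 -> NB
Op 6: route key 67: none >= 67, wrap to smallest pos 15 -> NA
Op 7: remove NA -> ring=[52:NB]
Op 8: route key 49: smallest pos >= 49 is 52 -> NB
Op 9: route key 76: none >= 76, wrap to smallest pos 52 -> NB
Op 10: route key 46: smallest pos >= 46 is 52 -> NB
Op 11: add NC@14 -> ring=[14:NC,52:NB]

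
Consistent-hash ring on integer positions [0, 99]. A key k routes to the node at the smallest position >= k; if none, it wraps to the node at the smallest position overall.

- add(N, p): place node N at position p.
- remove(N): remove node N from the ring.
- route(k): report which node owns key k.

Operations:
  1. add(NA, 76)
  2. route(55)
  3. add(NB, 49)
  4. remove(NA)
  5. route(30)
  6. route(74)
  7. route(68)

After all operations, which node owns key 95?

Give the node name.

Answer: NB

Derivation:
Op 1: add NA@76 -> ring=[76:NA]
Op 2: route key 55: smallest pos >= 55 is 76 -> NA
Op 3: add NB@49 -> ring=[49:NB,76:NA]
Op 4: remove NA -> ring=[49:NB]
Op 5: route key 30: smallest pos >= 30 is 49 -> NB
Op 6: route key 74: none >= 74, wrap to smallest pos 49 -> NB
Op 7: route key 68: none >= 68, wrap to smallest pos 49 -> NB
Final route key 95: none >= 95, wrap to smallest pos 49 -> NB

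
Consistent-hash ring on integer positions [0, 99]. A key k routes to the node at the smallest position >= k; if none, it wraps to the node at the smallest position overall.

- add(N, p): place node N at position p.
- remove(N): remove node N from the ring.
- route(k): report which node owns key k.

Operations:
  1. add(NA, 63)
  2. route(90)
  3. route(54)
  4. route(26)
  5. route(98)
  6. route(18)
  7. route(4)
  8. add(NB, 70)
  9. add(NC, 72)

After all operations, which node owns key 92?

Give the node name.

Op 1: add NA@63 -> ring=[63:NA]
Op 2: route key 90: none >= 90, wrap to smallest pos 63 -> NA
Op 3: route key 54: smallest pos >= 54 is 63 -> NA
Op 4: route key 26: smallest pos >= 26 is 63 -> NA
Op 5: route key 98: none >= 98, wrap to smallest pos 63 -> NA
Op 6: route key 18: smallest pos >= 18 is 63 -> NA
Op 7: route key 4: smallest pos >= 4 is 63 -> NA
Op 8: add NB@70 -> ring=[63:NA,70:NB]
Op 9: add NC@72 -> ring=[63:NA,70:NB,72:NC]
Final route key 92: none >= 92, wrap to smallest pos 63 -> NA

Answer: NA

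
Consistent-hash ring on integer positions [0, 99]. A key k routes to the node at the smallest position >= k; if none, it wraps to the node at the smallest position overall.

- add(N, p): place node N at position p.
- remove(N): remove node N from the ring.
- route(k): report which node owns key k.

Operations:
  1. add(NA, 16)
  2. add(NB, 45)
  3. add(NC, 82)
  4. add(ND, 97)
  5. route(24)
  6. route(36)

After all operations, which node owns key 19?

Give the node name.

Op 1: add NA@16 -> ring=[16:NA]
Op 2: add NB@45 -> ring=[16:NA,45:NB]
Op 3: add NC@82 -> ring=[16:NA,45:NB,82:NC]
Op 4: add ND@97 -> ring=[16:NA,45:NB,82:NC,97:ND]
Op 5: route key 24: smallest pos >= 24 is 45 -> NB
Op 6: route key 36: smallest pos >= 36 is 45 -> NB
Final route key 19: smallest pos >= 19 is 45 -> NB

Answer: NB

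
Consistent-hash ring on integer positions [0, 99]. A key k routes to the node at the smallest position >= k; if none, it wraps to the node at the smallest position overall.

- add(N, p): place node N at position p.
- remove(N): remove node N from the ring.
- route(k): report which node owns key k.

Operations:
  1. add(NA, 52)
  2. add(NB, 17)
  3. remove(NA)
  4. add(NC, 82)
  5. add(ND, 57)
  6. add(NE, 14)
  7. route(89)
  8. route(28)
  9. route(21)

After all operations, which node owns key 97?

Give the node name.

Op 1: add NA@52 -> ring=[52:NA]
Op 2: add NB@17 -> ring=[17:NB,52:NA]
Op 3: remove NA -> ring=[17:NB]
Op 4: add NC@82 -> ring=[17:NB,82:NC]
Op 5: add ND@57 -> ring=[17:NB,57:ND,82:NC]
Op 6: add NE@14 -> ring=[14:NE,17:NB,57:ND,82:NC]
Op 7: route key 89: none >= 89, wrap to smallest pos 14 -> NE
Op 8: route key 28: smallest pos >= 28 is 57 -> ND
Op 9: route key 21: smallest pos >= 21 is 57 -> ND
Final route key 97: none >= 97, wrap to smallest pos 14 -> NE

Answer: NE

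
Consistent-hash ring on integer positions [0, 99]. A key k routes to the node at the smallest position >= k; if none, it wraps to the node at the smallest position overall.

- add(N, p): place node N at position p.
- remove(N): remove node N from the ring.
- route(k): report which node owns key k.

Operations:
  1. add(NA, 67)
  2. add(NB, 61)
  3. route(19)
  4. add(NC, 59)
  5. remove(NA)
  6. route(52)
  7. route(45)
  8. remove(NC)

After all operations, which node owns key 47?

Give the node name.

Op 1: add NA@67 -> ring=[67:NA]
Op 2: add NB@61 -> ring=[61:NB,67:NA]
Op 3: route key 19: smallest pos >= 19 is 61 -> NB
Op 4: add NC@59 -> ring=[59:NC,61:NB,67:NA]
Op 5: remove NA -> ring=[59:NC,61:NB]
Op 6: route key 52: smallest pos >= 52 is 59 -> NC
Op 7: route key 45: smallest pos >= 45 is 59 -> NC
Op 8: remove NC -> ring=[61:NB]
Final route key 47: smallest pos >= 47 is 61 -> NB

Answer: NB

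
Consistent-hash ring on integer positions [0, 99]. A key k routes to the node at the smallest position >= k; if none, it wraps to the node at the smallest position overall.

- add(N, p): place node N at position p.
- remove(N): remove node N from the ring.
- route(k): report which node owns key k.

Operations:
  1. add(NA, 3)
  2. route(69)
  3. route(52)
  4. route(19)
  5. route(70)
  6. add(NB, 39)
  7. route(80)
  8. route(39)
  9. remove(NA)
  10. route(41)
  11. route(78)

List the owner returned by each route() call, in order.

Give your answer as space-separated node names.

Answer: NA NA NA NA NA NB NB NB

Derivation:
Op 1: add NA@3 -> ring=[3:NA]
Op 2: route key 69: none >= 69, wrap to smallest pos 3 -> NA
Op 3: route key 52: none >= 52, wrap to smallest pos 3 -> NA
Op 4: route key 19: none >= 19, wrap to smallest pos 3 -> NA
Op 5: route key 70: none >= 70, wrap to smallest pos 3 -> NA
Op 6: add NB@39 -> ring=[3:NA,39:NB]
Op 7: route key 80: none >= 80, wrap to smallest pos 3 -> NA
Op 8: route key 39: smallest pos >= 39 is 39 -> NB
Op 9: remove NA -> ring=[39:NB]
Op 10: route key 41: none >= 41, wrap to smallest pos 39 -> NB
Op 11: route key 78: none >= 78, wrap to smallest pos 39 -> NB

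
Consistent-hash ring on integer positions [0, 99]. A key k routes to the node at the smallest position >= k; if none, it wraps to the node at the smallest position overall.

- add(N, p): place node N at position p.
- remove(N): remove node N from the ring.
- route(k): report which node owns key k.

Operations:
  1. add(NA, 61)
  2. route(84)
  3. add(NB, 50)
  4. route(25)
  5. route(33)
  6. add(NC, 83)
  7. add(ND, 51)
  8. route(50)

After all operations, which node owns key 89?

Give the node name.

Op 1: add NA@61 -> ring=[61:NA]
Op 2: route key 84: none >= 84, wrap to smallest pos 61 -> NA
Op 3: add NB@50 -> ring=[50:NB,61:NA]
Op 4: route key 25: smallest pos >= 25 is 50 -> NB
Op 5: route key 33: smallest pos >= 33 is 50 -> NB
Op 6: add NC@83 -> ring=[50:NB,61:NA,83:NC]
Op 7: add ND@51 -> ring=[50:NB,51:ND,61:NA,83:NC]
Op 8: route key 50: smallest pos >= 50 is 50 -> NB
Final route key 89: none >= 89, wrap to smallest pos 50 -> NB

Answer: NB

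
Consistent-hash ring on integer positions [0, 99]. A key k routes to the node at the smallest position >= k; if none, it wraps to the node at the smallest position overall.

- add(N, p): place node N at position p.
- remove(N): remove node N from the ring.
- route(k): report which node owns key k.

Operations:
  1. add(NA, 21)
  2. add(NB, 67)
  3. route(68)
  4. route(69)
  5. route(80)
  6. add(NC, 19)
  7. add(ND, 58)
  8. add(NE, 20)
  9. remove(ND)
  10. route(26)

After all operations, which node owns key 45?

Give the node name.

Answer: NB

Derivation:
Op 1: add NA@21 -> ring=[21:NA]
Op 2: add NB@67 -> ring=[21:NA,67:NB]
Op 3: route key 68: none >= 68, wrap to smallest pos 21 -> NA
Op 4: route key 69: none >= 69, wrap to smallest pos 21 -> NA
Op 5: route key 80: none >= 80, wrap to smallest pos 21 -> NA
Op 6: add NC@19 -> ring=[19:NC,21:NA,67:NB]
Op 7: add ND@58 -> ring=[19:NC,21:NA,58:ND,67:NB]
Op 8: add NE@20 -> ring=[19:NC,20:NE,21:NA,58:ND,67:NB]
Op 9: remove ND -> ring=[19:NC,20:NE,21:NA,67:NB]
Op 10: route key 26: smallest pos >= 26 is 67 -> NB
Final route key 45: smallest pos >= 45 is 67 -> NB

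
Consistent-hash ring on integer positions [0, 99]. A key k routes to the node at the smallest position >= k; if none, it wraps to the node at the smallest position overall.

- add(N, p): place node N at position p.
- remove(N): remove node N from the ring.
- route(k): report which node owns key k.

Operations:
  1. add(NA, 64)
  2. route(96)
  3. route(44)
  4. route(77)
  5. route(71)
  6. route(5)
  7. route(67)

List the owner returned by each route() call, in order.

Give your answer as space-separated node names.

Op 1: add NA@64 -> ring=[64:NA]
Op 2: route key 96: none >= 96, wrap to smallest pos 64 -> NA
Op 3: route key 44: smallest pos >= 44 is 64 -> NA
Op 4: route key 77: none >= 77, wrap to smallest pos 64 -> NA
Op 5: route key 71: none >= 71, wrap to smallest pos 64 -> NA
Op 6: route key 5: smallest pos >= 5 is 64 -> NA
Op 7: route key 67: none >= 67, wrap to smallest pos 64 -> NA

Answer: NA NA NA NA NA NA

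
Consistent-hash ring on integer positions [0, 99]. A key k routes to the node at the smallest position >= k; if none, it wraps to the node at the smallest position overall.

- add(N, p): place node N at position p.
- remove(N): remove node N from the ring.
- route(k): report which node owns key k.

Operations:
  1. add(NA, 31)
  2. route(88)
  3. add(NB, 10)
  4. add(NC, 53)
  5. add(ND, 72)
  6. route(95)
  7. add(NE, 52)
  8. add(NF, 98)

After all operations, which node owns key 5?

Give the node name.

Answer: NB

Derivation:
Op 1: add NA@31 -> ring=[31:NA]
Op 2: route key 88: none >= 88, wrap to smallest pos 31 -> NA
Op 3: add NB@10 -> ring=[10:NB,31:NA]
Op 4: add NC@53 -> ring=[10:NB,31:NA,53:NC]
Op 5: add ND@72 -> ring=[10:NB,31:NA,53:NC,72:ND]
Op 6: route key 95: none >= 95, wrap to smallest pos 10 -> NB
Op 7: add NE@52 -> ring=[10:NB,31:NA,52:NE,53:NC,72:ND]
Op 8: add NF@98 -> ring=[10:NB,31:NA,52:NE,53:NC,72:ND,98:NF]
Final route key 5: smallest pos >= 5 is 10 -> NB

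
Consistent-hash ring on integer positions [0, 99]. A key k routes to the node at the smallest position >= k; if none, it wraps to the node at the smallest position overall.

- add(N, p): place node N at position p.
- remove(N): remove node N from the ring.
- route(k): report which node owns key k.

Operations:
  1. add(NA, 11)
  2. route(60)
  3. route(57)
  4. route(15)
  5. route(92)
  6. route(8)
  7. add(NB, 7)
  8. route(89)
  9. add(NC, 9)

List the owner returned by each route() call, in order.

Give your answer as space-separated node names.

Answer: NA NA NA NA NA NB

Derivation:
Op 1: add NA@11 -> ring=[11:NA]
Op 2: route key 60: none >= 60, wrap to smallest pos 11 -> NA
Op 3: route key 57: none >= 57, wrap to smallest pos 11 -> NA
Op 4: route key 15: none >= 15, wrap to smallest pos 11 -> NA
Op 5: route key 92: none >= 92, wrap to smallest pos 11 -> NA
Op 6: route key 8: smallest pos >= 8 is 11 -> NA
Op 7: add NB@7 -> ring=[7:NB,11:NA]
Op 8: route key 89: none >= 89, wrap to smallest pos 7 -> NB
Op 9: add NC@9 -> ring=[7:NB,9:NC,11:NA]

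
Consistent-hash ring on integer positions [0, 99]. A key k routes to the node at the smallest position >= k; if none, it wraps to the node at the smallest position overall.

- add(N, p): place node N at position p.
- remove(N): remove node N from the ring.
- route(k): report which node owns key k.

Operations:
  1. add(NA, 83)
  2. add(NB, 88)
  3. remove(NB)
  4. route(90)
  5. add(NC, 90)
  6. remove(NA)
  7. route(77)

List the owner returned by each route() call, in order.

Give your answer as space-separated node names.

Op 1: add NA@83 -> ring=[83:NA]
Op 2: add NB@88 -> ring=[83:NA,88:NB]
Op 3: remove NB -> ring=[83:NA]
Op 4: route key 90: none >= 90, wrap to smallest pos 83 -> NA
Op 5: add NC@90 -> ring=[83:NA,90:NC]
Op 6: remove NA -> ring=[90:NC]
Op 7: route key 77: smallest pos >= 77 is 90 -> NC

Answer: NA NC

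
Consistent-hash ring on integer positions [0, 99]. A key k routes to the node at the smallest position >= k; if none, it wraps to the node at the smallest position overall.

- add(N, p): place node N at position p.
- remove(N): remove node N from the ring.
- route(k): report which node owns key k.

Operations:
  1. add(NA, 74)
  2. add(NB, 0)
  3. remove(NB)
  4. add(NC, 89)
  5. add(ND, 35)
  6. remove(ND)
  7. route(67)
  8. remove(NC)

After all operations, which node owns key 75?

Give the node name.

Answer: NA

Derivation:
Op 1: add NA@74 -> ring=[74:NA]
Op 2: add NB@0 -> ring=[0:NB,74:NA]
Op 3: remove NB -> ring=[74:NA]
Op 4: add NC@89 -> ring=[74:NA,89:NC]
Op 5: add ND@35 -> ring=[35:ND,74:NA,89:NC]
Op 6: remove ND -> ring=[74:NA,89:NC]
Op 7: route key 67: smallest pos >= 67 is 74 -> NA
Op 8: remove NC -> ring=[74:NA]
Final route key 75: none >= 75, wrap to smallest pos 74 -> NA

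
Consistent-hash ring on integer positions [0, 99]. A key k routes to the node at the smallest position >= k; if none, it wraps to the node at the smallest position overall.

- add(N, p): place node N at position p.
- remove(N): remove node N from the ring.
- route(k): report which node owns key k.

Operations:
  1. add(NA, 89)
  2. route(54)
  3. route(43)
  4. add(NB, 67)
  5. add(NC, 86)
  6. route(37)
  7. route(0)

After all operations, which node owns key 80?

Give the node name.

Op 1: add NA@89 -> ring=[89:NA]
Op 2: route key 54: smallest pos >= 54 is 89 -> NA
Op 3: route key 43: smallest pos >= 43 is 89 -> NA
Op 4: add NB@67 -> ring=[67:NB,89:NA]
Op 5: add NC@86 -> ring=[67:NB,86:NC,89:NA]
Op 6: route key 37: smallest pos >= 37 is 67 -> NB
Op 7: route key 0: smallest pos >= 0 is 67 -> NB
Final route key 80: smallest pos >= 80 is 86 -> NC

Answer: NC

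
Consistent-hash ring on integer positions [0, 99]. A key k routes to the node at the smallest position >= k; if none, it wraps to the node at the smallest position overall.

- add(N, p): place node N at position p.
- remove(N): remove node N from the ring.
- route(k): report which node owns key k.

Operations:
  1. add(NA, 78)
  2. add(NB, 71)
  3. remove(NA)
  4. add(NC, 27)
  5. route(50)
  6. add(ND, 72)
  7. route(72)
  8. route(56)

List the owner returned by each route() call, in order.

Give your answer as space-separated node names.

Answer: NB ND NB

Derivation:
Op 1: add NA@78 -> ring=[78:NA]
Op 2: add NB@71 -> ring=[71:NB,78:NA]
Op 3: remove NA -> ring=[71:NB]
Op 4: add NC@27 -> ring=[27:NC,71:NB]
Op 5: route key 50: smallest pos >= 50 is 71 -> NB
Op 6: add ND@72 -> ring=[27:NC,71:NB,72:ND]
Op 7: route key 72: smallest pos >= 72 is 72 -> ND
Op 8: route key 56: smallest pos >= 56 is 71 -> NB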